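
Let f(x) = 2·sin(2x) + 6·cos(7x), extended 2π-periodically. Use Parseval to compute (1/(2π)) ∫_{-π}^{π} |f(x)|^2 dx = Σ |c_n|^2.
Σ |c_n|^2 = 20

Expand |f|^2 and use orthogonality of {sin(nx), cos(mx)} on [-π, π]:
  ∫_{-π}^{π} sin(nx)^2 dx = π, ∫ cos(mx)^2 dx = π, and cross terms integrate to 0.
So ∫_{-π}^{π} f(x)^2 dx = 2^2 · π + 6^2 · π = (4 + 36)π.
Divide by 2π: (4 + 36)/2 = 20.
By Parseval, this equals Σ |c_n|^2.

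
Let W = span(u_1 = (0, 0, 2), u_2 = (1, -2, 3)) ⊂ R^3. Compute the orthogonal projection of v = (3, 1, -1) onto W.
proj_W(v) = (1/5, -2/5, -1)

Set up U = [u_1 | ... | u_2] ∈ R^(3×2). The projector onto W = col(U) is P = U (U^T U)^(-1) U^T.
Compute U^T U =
  [4, 6]
  [6, 14],
and U^T v = (-2, -2).
Solve U^T U · c = U^T v for the coefficients: c = (-4/5, 1/5). The projection is proj_W(v) = U c.
Check: (v - proj_W(v)) · u_1 = 0  (should be 0).
Check: (v - proj_W(v)) · u_2 = 0  (should be 0).
Result: proj_W(v) = (1/5, -2/5, -1).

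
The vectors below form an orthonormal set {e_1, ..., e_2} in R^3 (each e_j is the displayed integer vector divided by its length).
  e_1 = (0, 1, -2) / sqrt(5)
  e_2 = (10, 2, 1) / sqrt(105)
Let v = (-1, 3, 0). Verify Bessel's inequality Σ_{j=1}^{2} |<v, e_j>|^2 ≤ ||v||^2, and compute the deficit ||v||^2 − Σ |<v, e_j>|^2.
Σ |<v, e_j>|^2 = 41/21; ||v||^2 = 10; deficit = 169/21

Write each e_j = u_j / sqrt(<u_j, u_j>) where u_j is the displayed integer vector. Then <v, e_j> = <v, u_j> / sqrt(<u_j, u_j>), so |<v, e_j>|^2 = <v, u_j>^2 / <u_j, u_j>.
Coefficients: <v, e_1> = 3/sqrt(5), <v, e_2> = -4/sqrt(105).
Square and sum: Σ |<v, e_j>|^2 = 41/21.
Compute ||v||^2 = v·v = 10.
Deficit = 10 − 41/21 = 169/21 ≥ 0, confirming Bessel's inequality. (The deficit equals ||v − Σ <v,e_j> e_j||^2, the squared distance from v to span{e_j}.)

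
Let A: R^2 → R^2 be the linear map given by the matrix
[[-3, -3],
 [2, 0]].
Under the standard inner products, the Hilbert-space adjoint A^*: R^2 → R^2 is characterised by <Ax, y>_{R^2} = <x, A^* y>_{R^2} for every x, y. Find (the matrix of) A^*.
A^* = A^T =
[[-3, 2],
 [-3, 0]]

For real matrices with standard dot products, the defining identity <Ax, y> = <x, A^* y> gives (Ax)^T y = x^T (A^*) y, i.e. x^T A^T y = x^T (A^*) y. Since this holds for all x, y, we must have A^* = A^T. Therefore
A^* =
[[-3, 2],
 [-3, 0]].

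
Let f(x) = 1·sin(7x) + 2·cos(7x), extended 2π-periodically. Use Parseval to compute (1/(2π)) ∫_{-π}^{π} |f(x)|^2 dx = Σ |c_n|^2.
Σ |c_n|^2 = 5/2

Expand |f|^2 and use orthogonality of {sin(nx), cos(mx)} on [-π, π]:
  ∫_{-π}^{π} sin(nx)^2 dx = π, ∫ cos(mx)^2 dx = π, and cross terms integrate to 0.
So ∫_{-π}^{π} f(x)^2 dx = 1^2 · π + 2^2 · π = (1 + 4)π.
Divide by 2π: (1 + 4)/2 = 5/2.
By Parseval, this equals Σ |c_n|^2.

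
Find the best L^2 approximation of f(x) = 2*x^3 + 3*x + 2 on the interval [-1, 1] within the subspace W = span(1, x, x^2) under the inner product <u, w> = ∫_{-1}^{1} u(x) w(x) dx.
g(x) = 21*x/5 + 2

The best approximation g ∈ W is the orthogonal projection of f onto W. Writing g = a_0 + a_1 x + a_2 x^2, the coefficients solve the normal equations G · a = b where
  G_{ij} = <φ_i, φ_j> and b_i = <f, φ_i>, with φ_0 = 1, φ_1 = x, φ_2 = x^2.
G =
  [2, 0, 2/3]
  [0, 2/3, 0]
  [2/3, 0, 2/5],
b = (4, 14/5, 4/3).
Solving gives a_0 = 2, a_1 = 21/5, a_2 = 0, so
  g(x) = 21*x/5 + 2.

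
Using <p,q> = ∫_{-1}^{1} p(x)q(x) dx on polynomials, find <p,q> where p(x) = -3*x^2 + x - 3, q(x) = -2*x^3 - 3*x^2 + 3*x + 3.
<p,q> = -66/5

Expand the product: p(x)·q(x) = 6*x^5 + 7*x^4 - 6*x^3 + 3*x^2 - 6*x - 9.
∫_{-1}^{1} of each monomial x^k gives [2/(k+1) if k even, 0 if k odd]. Integrating term-by-term (or equivalently evaluating the antiderivative F(x) = x^6 + 7*x^5/5 - 3*x^4/2 + x^3 - 3*x^2 - 9*x at the endpoints):
  F(1) − F(−1) = -101/10 − (31/10) = -66/5.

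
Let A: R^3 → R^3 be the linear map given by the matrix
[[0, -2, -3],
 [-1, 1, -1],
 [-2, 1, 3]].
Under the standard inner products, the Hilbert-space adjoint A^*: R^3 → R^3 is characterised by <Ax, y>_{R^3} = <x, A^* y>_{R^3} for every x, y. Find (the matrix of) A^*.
A^* = A^T =
[[0, -1, -2],
 [-2, 1, 1],
 [-3, -1, 3]]

For real matrices with standard dot products, the defining identity <Ax, y> = <x, A^* y> gives (Ax)^T y = x^T (A^*) y, i.e. x^T A^T y = x^T (A^*) y. Since this holds for all x, y, we must have A^* = A^T. Therefore
A^* =
[[0, -1, -2],
 [-2, 1, 1],
 [-3, -1, 3]].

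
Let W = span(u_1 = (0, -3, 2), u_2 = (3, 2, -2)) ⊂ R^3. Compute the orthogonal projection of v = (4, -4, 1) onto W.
proj_W(v) = (498/121, -442/121, 184/121)

Set up U = [u_1 | ... | u_2] ∈ R^(3×2). The projector onto W = col(U) is P = U (U^T U)^(-1) U^T.
Compute U^T U =
  [13, -10]
  [-10, 17],
and U^T v = (14, 2).
Solve U^T U · c = U^T v for the coefficients: c = (258/121, 166/121). The projection is proj_W(v) = U c.
Check: (v - proj_W(v)) · u_1 = 0  (should be 0).
Check: (v - proj_W(v)) · u_2 = 0  (should be 0).
Result: proj_W(v) = (498/121, -442/121, 184/121).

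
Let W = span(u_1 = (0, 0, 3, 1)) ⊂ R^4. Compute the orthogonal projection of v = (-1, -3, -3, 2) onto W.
proj_W(v) = (0, 0, -21/10, -7/10)

Set up U = [u_1 | ... | u_1] ∈ R^(4×1). The projector onto W = col(U) is P = U (U^T U)^(-1) U^T.
Compute U^T U =
  [10],
and U^T v = (-7).
Solve U^T U · c = U^T v for the coefficients: c = (-7/10). The projection is proj_W(v) = U c.
Check: (v - proj_W(v)) · u_1 = 0  (should be 0).
Result: proj_W(v) = (0, 0, -21/10, -7/10).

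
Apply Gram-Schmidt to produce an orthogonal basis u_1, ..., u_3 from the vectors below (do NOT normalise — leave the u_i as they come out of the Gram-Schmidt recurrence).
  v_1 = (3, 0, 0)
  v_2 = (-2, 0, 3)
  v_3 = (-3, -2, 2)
Orthogonal basis:
  u_1 = (3, 0, 0)
  u_2 = (0, 0, 3)
  u_3 = (0, -2, 0)

Apply the Gram-Schmidt recurrence
  u_1 = v_1
  u_i = v_i − Σ_{j<i} ((v_i · u_j) / (u_j · u_j)) · u_j.

Step by step this gives:
  u_1 = (3, 0, 0)
  u_2 = (0, 0, 3)
  u_3 = (0, -2, 0)

Orthogonality check:
  u_2 · u_1 = 0 (should be 0)
  u_3 · u_1 = 0 (should be 0)
  u_3 · u_2 = 0 (should be 0)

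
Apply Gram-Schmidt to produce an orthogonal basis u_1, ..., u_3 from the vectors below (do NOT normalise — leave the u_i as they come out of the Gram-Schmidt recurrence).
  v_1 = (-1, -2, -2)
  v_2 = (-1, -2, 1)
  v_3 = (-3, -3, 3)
Orthogonal basis:
  u_1 = (-1, -2, -2)
  u_2 = (-2/3, -4/3, 5/3)
  u_3 = (-6/5, 3/5, 0)

Apply the Gram-Schmidt recurrence
  u_1 = v_1
  u_i = v_i − Σ_{j<i} ((v_i · u_j) / (u_j · u_j)) · u_j.

Step by step this gives:
  u_1 = (-1, -2, -2)
  u_2 = (-2/3, -4/3, 5/3)
  u_3 = (-6/5, 3/5, 0)

Orthogonality check:
  u_2 · u_1 = 0 (should be 0)
  u_3 · u_1 = 0 (should be 0)
  u_3 · u_2 = 0 (should be 0)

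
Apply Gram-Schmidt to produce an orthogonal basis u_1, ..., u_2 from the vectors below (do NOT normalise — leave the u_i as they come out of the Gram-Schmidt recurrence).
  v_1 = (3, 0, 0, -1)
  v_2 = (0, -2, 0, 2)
Orthogonal basis:
  u_1 = (3, 0, 0, -1)
  u_2 = (3/5, -2, 0, 9/5)

Apply the Gram-Schmidt recurrence
  u_1 = v_1
  u_i = v_i − Σ_{j<i} ((v_i · u_j) / (u_j · u_j)) · u_j.

Step by step this gives:
  u_1 = (3, 0, 0, -1)
  u_2 = (3/5, -2, 0, 9/5)

Orthogonality check:
  u_2 · u_1 = 0 (should be 0)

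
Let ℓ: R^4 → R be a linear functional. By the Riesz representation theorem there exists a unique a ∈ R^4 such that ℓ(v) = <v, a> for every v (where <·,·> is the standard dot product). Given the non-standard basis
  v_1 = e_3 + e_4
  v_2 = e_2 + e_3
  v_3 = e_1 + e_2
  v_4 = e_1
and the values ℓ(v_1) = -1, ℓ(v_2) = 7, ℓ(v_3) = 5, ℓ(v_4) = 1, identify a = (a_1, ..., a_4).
a = (1, 4, 3, -4)

Write a = (a_1, ..., a_4) in the standard basis. For each basis vector v_i, ℓ(v_i) = <v_i, a> is a linear equation in the a_j's. Collect the n equations into a matrix system V a = ℓ, where row i of V is v_i (expressed in the standard basis). Since V is invertible (lower-triangular with 1s on the diagonal, up to permutation), solve by back-substitution:
  V =
[[0, 0, 1, 1],
 [0, 1, 1, 0],
 [1, 1, 0, 0],
 [1, 0, 0, 0]]
  V a = (-1, 7, 5, 1)
Solving gives a = (1, 4, 3, -4).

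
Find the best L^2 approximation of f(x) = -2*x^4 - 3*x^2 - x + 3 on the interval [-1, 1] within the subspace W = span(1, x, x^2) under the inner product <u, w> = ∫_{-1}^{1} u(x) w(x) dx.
g(x) = -33*x^2/7 - x + 111/35

The best approximation g ∈ W is the orthogonal projection of f onto W. Writing g = a_0 + a_1 x + a_2 x^2, the coefficients solve the normal equations G · a = b where
  G_{ij} = <φ_i, φ_j> and b_i = <f, φ_i>, with φ_0 = 1, φ_1 = x, φ_2 = x^2.
G =
  [2, 0, 2/3]
  [0, 2/3, 0]
  [2/3, 0, 2/5],
b = (16/5, -2/3, 8/35).
Solving gives a_0 = 111/35, a_1 = -1, a_2 = -33/7, so
  g(x) = -33*x^2/7 - x + 111/35.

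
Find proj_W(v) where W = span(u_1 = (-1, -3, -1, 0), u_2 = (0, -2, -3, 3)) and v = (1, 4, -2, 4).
proj_W(v) = (332/161, 578/161, -295/161, 627/161)

Set up U = [u_1 | ... | u_2] ∈ R^(4×2). The projector onto W = col(U) is P = U (U^T U)^(-1) U^T.
Compute U^T U =
  [11, 9]
  [9, 22],
and U^T v = (-11, 10).
Solve U^T U · c = U^T v for the coefficients: c = (-332/161, 209/161). The projection is proj_W(v) = U c.
Check: (v - proj_W(v)) · u_1 = 0  (should be 0).
Check: (v - proj_W(v)) · u_2 = 0  (should be 0).
Result: proj_W(v) = (332/161, 578/161, -295/161, 627/161).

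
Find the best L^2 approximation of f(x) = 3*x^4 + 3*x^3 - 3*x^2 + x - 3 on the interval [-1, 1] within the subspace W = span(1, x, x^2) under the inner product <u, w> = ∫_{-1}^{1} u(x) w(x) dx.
g(x) = -3*x^2/7 + 14*x/5 - 114/35

The best approximation g ∈ W is the orthogonal projection of f onto W. Writing g = a_0 + a_1 x + a_2 x^2, the coefficients solve the normal equations G · a = b where
  G_{ij} = <φ_i, φ_j> and b_i = <f, φ_i>, with φ_0 = 1, φ_1 = x, φ_2 = x^2.
G =
  [2, 0, 2/3]
  [0, 2/3, 0]
  [2/3, 0, 2/5],
b = (-34/5, 28/15, -82/35).
Solving gives a_0 = -114/35, a_1 = 14/5, a_2 = -3/7, so
  g(x) = -3*x^2/7 + 14*x/5 - 114/35.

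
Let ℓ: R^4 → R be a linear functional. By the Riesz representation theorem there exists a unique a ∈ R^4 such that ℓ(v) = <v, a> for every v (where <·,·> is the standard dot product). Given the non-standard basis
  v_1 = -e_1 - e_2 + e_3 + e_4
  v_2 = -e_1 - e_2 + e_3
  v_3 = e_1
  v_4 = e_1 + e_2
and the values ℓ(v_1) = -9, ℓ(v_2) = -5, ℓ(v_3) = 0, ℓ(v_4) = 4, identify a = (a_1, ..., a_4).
a = (0, 4, -1, -4)

Write a = (a_1, ..., a_4) in the standard basis. For each basis vector v_i, ℓ(v_i) = <v_i, a> is a linear equation in the a_j's. Collect the n equations into a matrix system V a = ℓ, where row i of V is v_i (expressed in the standard basis). Since V is invertible (lower-triangular with 1s on the diagonal, up to permutation), solve by back-substitution:
  V =
[[-1, -1, 1, 1],
 [-1, -1, 1, 0],
 [1, 0, 0, 0],
 [1, 1, 0, 0]]
  V a = (-9, -5, 0, 4)
Solving gives a = (0, 4, -1, -4).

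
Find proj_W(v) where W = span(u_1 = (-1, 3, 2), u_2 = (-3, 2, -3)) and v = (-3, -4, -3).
proj_W(v) = (-15/23, -710/299, -1275/299)

Set up U = [u_1 | ... | u_2] ∈ R^(3×2). The projector onto W = col(U) is P = U (U^T U)^(-1) U^T.
Compute U^T U =
  [14, 3]
  [3, 22],
and U^T v = (-15, 10).
Solve U^T U · c = U^T v for the coefficients: c = (-360/299, 185/299). The projection is proj_W(v) = U c.
Check: (v - proj_W(v)) · u_1 = 0  (should be 0).
Check: (v - proj_W(v)) · u_2 = 0  (should be 0).
Result: proj_W(v) = (-15/23, -710/299, -1275/299).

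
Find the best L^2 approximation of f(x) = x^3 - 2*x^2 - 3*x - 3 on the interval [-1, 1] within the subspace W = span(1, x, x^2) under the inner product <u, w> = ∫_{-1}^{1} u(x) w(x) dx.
g(x) = -2*x^2 - 12*x/5 - 3

The best approximation g ∈ W is the orthogonal projection of f onto W. Writing g = a_0 + a_1 x + a_2 x^2, the coefficients solve the normal equations G · a = b where
  G_{ij} = <φ_i, φ_j> and b_i = <f, φ_i>, with φ_0 = 1, φ_1 = x, φ_2 = x^2.
G =
  [2, 0, 2/3]
  [0, 2/3, 0]
  [2/3, 0, 2/5],
b = (-22/3, -8/5, -14/5).
Solving gives a_0 = -3, a_1 = -12/5, a_2 = -2, so
  g(x) = -2*x^2 - 12*x/5 - 3.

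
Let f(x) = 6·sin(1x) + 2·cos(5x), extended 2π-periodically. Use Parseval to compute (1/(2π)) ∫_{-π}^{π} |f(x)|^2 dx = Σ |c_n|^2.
Σ |c_n|^2 = 20

Expand |f|^2 and use orthogonality of {sin(nx), cos(mx)} on [-π, π]:
  ∫_{-π}^{π} sin(nx)^2 dx = π, ∫ cos(mx)^2 dx = π, and cross terms integrate to 0.
So ∫_{-π}^{π} f(x)^2 dx = 6^2 · π + 2^2 · π = (36 + 4)π.
Divide by 2π: (36 + 4)/2 = 20.
By Parseval, this equals Σ |c_n|^2.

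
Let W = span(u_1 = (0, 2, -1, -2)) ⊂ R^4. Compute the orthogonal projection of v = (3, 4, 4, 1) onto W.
proj_W(v) = (0, 4/9, -2/9, -4/9)

Set up U = [u_1 | ... | u_1] ∈ R^(4×1). The projector onto W = col(U) is P = U (U^T U)^(-1) U^T.
Compute U^T U =
  [9],
and U^T v = (2).
Solve U^T U · c = U^T v for the coefficients: c = (2/9). The projection is proj_W(v) = U c.
Check: (v - proj_W(v)) · u_1 = 0  (should be 0).
Result: proj_W(v) = (0, 4/9, -2/9, -4/9).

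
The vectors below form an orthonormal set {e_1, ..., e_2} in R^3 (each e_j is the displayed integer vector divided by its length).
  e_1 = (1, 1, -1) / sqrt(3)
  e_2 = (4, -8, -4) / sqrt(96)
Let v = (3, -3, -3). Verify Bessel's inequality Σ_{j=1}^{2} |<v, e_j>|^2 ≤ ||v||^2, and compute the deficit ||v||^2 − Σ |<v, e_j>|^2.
Σ |<v, e_j>|^2 = 27; ||v||^2 = 27; deficit = 0

Write each e_j = u_j / sqrt(<u_j, u_j>) where u_j is the displayed integer vector. Then <v, e_j> = <v, u_j> / sqrt(<u_j, u_j>), so |<v, e_j>|^2 = <v, u_j>^2 / <u_j, u_j>.
Coefficients: <v, e_1> = 3/sqrt(3), <v, e_2> = 48/sqrt(96).
Square and sum: Σ |<v, e_j>|^2 = 27.
Compute ||v||^2 = v·v = 27.
Deficit = 27 − 27 = 0 ≥ 0, confirming Bessel's inequality. (The deficit equals ||v − Σ <v,e_j> e_j||^2, the squared distance from v to span{e_j}.)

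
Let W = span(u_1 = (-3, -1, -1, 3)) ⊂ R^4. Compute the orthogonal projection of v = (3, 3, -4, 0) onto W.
proj_W(v) = (6/5, 2/5, 2/5, -6/5)

Set up U = [u_1 | ... | u_1] ∈ R^(4×1). The projector onto W = col(U) is P = U (U^T U)^(-1) U^T.
Compute U^T U =
  [20],
and U^T v = (-8).
Solve U^T U · c = U^T v for the coefficients: c = (-2/5). The projection is proj_W(v) = U c.
Check: (v - proj_W(v)) · u_1 = 0  (should be 0).
Result: proj_W(v) = (6/5, 2/5, 2/5, -6/5).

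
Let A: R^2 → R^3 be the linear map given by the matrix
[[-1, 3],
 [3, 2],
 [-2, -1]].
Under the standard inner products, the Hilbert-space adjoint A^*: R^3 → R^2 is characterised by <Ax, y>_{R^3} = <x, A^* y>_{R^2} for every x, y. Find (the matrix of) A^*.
A^* = A^T =
[[-1, 3, -2],
 [3, 2, -1]]

For real matrices with standard dot products, the defining identity <Ax, y> = <x, A^* y> gives (Ax)^T y = x^T (A^*) y, i.e. x^T A^T y = x^T (A^*) y. Since this holds for all x, y, we must have A^* = A^T. Therefore
A^* =
[[-1, 3, -2],
 [3, 2, -1]].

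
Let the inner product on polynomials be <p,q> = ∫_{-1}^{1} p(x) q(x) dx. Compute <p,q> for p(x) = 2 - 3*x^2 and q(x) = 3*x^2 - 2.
<p,q> = -18/5

Expand the product: p(x)·q(x) = -9*x^4 + 12*x^2 - 4.
∫_{-1}^{1} of each monomial x^k gives [2/(k+1) if k even, 0 if k odd]. Integrating term-by-term (or equivalently evaluating the antiderivative F(x) = -9*x^5/5 + 4*x^3 - 4*x at the endpoints):
  F(1) − F(−1) = -9/5 − (9/5) = -18/5.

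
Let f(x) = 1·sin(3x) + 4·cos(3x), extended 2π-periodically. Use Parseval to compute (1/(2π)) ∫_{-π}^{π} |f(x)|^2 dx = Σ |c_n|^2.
Σ |c_n|^2 = 17/2

Expand |f|^2 and use orthogonality of {sin(nx), cos(mx)} on [-π, π]:
  ∫_{-π}^{π} sin(nx)^2 dx = π, ∫ cos(mx)^2 dx = π, and cross terms integrate to 0.
So ∫_{-π}^{π} f(x)^2 dx = 1^2 · π + 4^2 · π = (1 + 16)π.
Divide by 2π: (1 + 16)/2 = 17/2.
By Parseval, this equals Σ |c_n|^2.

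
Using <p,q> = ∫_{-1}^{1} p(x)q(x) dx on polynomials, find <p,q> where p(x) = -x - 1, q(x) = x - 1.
<p,q> = 4/3

Expand the product: p(x)·q(x) = 1 - x^2.
∫_{-1}^{1} of each monomial x^k gives [2/(k+1) if k even, 0 if k odd]. Integrating term-by-term (or equivalently evaluating the antiderivative F(x) = -x^3/3 + x at the endpoints):
  F(1) − F(−1) = 2/3 − (-2/3) = 4/3.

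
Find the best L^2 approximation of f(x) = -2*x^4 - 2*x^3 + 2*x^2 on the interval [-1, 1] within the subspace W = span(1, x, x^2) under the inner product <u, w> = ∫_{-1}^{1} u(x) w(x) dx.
g(x) = 2*x^2/7 - 6*x/5 + 6/35

The best approximation g ∈ W is the orthogonal projection of f onto W. Writing g = a_0 + a_1 x + a_2 x^2, the coefficients solve the normal equations G · a = b where
  G_{ij} = <φ_i, φ_j> and b_i = <f, φ_i>, with φ_0 = 1, φ_1 = x, φ_2 = x^2.
G =
  [2, 0, 2/3]
  [0, 2/3, 0]
  [2/3, 0, 2/5],
b = (8/15, -4/5, 8/35).
Solving gives a_0 = 6/35, a_1 = -6/5, a_2 = 2/7, so
  g(x) = 2*x^2/7 - 6*x/5 + 6/35.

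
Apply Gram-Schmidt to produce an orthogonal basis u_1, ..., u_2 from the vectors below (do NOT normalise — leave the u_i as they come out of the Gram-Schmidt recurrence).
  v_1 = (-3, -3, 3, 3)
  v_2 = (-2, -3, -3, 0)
Orthogonal basis:
  u_1 = (-3, -3, 3, 3)
  u_2 = (-3/2, -5/2, -7/2, -1/2)

Apply the Gram-Schmidt recurrence
  u_1 = v_1
  u_i = v_i − Σ_{j<i} ((v_i · u_j) / (u_j · u_j)) · u_j.

Step by step this gives:
  u_1 = (-3, -3, 3, 3)
  u_2 = (-3/2, -5/2, -7/2, -1/2)

Orthogonality check:
  u_2 · u_1 = 0 (should be 0)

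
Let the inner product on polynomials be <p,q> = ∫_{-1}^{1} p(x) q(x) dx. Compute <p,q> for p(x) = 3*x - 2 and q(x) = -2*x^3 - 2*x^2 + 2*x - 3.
<p,q> = 244/15

Expand the product: p(x)·q(x) = -6*x^4 - 2*x^3 + 10*x^2 - 13*x + 6.
∫_{-1}^{1} of each monomial x^k gives [2/(k+1) if k even, 0 if k odd]. Integrating term-by-term (or equivalently evaluating the antiderivative F(x) = -6*x^5/5 - x^4/2 + 10*x^3/3 - 13*x^2/2 + 6*x at the endpoints):
  F(1) − F(−1) = 17/15 − (-227/15) = 244/15.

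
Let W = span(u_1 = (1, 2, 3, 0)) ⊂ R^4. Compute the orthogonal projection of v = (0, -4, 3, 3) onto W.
proj_W(v) = (1/14, 1/7, 3/14, 0)

Set up U = [u_1 | ... | u_1] ∈ R^(4×1). The projector onto W = col(U) is P = U (U^T U)^(-1) U^T.
Compute U^T U =
  [14],
and U^T v = (1).
Solve U^T U · c = U^T v for the coefficients: c = (1/14). The projection is proj_W(v) = U c.
Check: (v - proj_W(v)) · u_1 = 0  (should be 0).
Result: proj_W(v) = (1/14, 1/7, 3/14, 0).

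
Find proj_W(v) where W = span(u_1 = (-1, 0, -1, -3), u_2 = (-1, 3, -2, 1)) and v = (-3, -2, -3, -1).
proj_W(v) = (-157/165, 2/5, -179/165, -383/165)

Set up U = [u_1 | ... | u_2] ∈ R^(4×2). The projector onto W = col(U) is P = U (U^T U)^(-1) U^T.
Compute U^T U =
  [11, 0]
  [0, 15],
and U^T v = (9, 2).
Solve U^T U · c = U^T v for the coefficients: c = (9/11, 2/15). The projection is proj_W(v) = U c.
Check: (v - proj_W(v)) · u_1 = 0  (should be 0).
Check: (v - proj_W(v)) · u_2 = 0  (should be 0).
Result: proj_W(v) = (-157/165, 2/5, -179/165, -383/165).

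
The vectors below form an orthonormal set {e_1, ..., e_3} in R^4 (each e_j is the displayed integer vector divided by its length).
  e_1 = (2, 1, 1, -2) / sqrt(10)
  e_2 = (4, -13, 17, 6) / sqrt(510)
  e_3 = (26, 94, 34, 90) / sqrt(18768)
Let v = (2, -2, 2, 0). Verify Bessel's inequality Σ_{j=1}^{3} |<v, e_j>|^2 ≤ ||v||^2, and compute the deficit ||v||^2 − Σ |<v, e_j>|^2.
Σ |<v, e_j>|^2 = 251/23; ||v||^2 = 12; deficit = 25/23

Write each e_j = u_j / sqrt(<u_j, u_j>) where u_j is the displayed integer vector. Then <v, e_j> = <v, u_j> / sqrt(<u_j, u_j>), so |<v, e_j>|^2 = <v, u_j>^2 / <u_j, u_j>.
Coefficients: <v, e_1> = 4/sqrt(10), <v, e_2> = 68/sqrt(510), <v, e_3> = -68/sqrt(18768).
Square and sum: Σ |<v, e_j>|^2 = 251/23.
Compute ||v||^2 = v·v = 12.
Deficit = 12 − 251/23 = 25/23 ≥ 0, confirming Bessel's inequality. (The deficit equals ||v − Σ <v,e_j> e_j||^2, the squared distance from v to span{e_j}.)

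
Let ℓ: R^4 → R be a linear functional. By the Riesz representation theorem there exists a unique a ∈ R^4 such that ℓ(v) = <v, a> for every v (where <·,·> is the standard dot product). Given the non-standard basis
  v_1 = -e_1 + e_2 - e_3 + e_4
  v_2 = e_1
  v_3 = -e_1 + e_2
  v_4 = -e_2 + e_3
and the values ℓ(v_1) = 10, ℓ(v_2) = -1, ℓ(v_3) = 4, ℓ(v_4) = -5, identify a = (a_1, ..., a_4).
a = (-1, 3, -2, 4)

Write a = (a_1, ..., a_4) in the standard basis. For each basis vector v_i, ℓ(v_i) = <v_i, a> is a linear equation in the a_j's. Collect the n equations into a matrix system V a = ℓ, where row i of V is v_i (expressed in the standard basis). Since V is invertible (lower-triangular with 1s on the diagonal, up to permutation), solve by back-substitution:
  V =
[[-1, 1, -1, 1],
 [1, 0, 0, 0],
 [-1, 1, 0, 0],
 [0, -1, 1, 0]]
  V a = (10, -1, 4, -5)
Solving gives a = (-1, 3, -2, 4).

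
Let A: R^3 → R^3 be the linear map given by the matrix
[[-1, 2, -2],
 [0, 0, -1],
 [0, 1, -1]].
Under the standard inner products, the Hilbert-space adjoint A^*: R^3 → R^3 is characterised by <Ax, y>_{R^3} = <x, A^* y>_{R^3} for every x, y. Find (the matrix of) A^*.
A^* = A^T =
[[-1, 0, 0],
 [2, 0, 1],
 [-2, -1, -1]]

For real matrices with standard dot products, the defining identity <Ax, y> = <x, A^* y> gives (Ax)^T y = x^T (A^*) y, i.e. x^T A^T y = x^T (A^*) y. Since this holds for all x, y, we must have A^* = A^T. Therefore
A^* =
[[-1, 0, 0],
 [2, 0, 1],
 [-2, -1, -1]].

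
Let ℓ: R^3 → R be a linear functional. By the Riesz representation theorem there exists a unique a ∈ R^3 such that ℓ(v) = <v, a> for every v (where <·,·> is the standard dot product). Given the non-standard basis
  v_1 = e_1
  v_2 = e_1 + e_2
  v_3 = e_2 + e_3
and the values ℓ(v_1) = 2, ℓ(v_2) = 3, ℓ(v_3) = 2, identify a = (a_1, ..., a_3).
a = (2, 1, 1)

Write a = (a_1, ..., a_3) in the standard basis. For each basis vector v_i, ℓ(v_i) = <v_i, a> is a linear equation in the a_j's. Collect the n equations into a matrix system V a = ℓ, where row i of V is v_i (expressed in the standard basis). Since V is invertible (lower-triangular with 1s on the diagonal, up to permutation), solve by back-substitution:
  V =
[[1, 0, 0],
 [1, 1, 0],
 [0, 1, 1]]
  V a = (2, 3, 2)
Solving gives a = (2, 1, 1).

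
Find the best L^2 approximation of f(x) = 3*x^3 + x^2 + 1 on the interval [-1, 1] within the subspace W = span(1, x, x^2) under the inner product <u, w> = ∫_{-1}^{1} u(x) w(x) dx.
g(x) = x^2 + 9*x/5 + 1

The best approximation g ∈ W is the orthogonal projection of f onto W. Writing g = a_0 + a_1 x + a_2 x^2, the coefficients solve the normal equations G · a = b where
  G_{ij} = <φ_i, φ_j> and b_i = <f, φ_i>, with φ_0 = 1, φ_1 = x, φ_2 = x^2.
G =
  [2, 0, 2/3]
  [0, 2/3, 0]
  [2/3, 0, 2/5],
b = (8/3, 6/5, 16/15).
Solving gives a_0 = 1, a_1 = 9/5, a_2 = 1, so
  g(x) = x^2 + 9*x/5 + 1.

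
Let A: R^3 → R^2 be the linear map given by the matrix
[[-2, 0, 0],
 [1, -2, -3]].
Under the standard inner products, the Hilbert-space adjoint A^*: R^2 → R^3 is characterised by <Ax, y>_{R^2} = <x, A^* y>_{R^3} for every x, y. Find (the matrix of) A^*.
A^* = A^T =
[[-2, 1],
 [0, -2],
 [0, -3]]

For real matrices with standard dot products, the defining identity <Ax, y> = <x, A^* y> gives (Ax)^T y = x^T (A^*) y, i.e. x^T A^T y = x^T (A^*) y. Since this holds for all x, y, we must have A^* = A^T. Therefore
A^* =
[[-2, 1],
 [0, -2],
 [0, -3]].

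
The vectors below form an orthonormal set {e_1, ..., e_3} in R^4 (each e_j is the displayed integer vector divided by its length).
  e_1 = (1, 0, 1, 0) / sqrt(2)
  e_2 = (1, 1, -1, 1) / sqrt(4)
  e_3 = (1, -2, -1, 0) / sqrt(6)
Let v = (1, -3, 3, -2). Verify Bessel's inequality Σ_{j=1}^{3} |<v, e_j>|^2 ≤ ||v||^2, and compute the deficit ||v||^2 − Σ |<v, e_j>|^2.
Σ |<v, e_j>|^2 = 275/12; ||v||^2 = 23; deficit = 1/12

Write each e_j = u_j / sqrt(<u_j, u_j>) where u_j is the displayed integer vector. Then <v, e_j> = <v, u_j> / sqrt(<u_j, u_j>), so |<v, e_j>|^2 = <v, u_j>^2 / <u_j, u_j>.
Coefficients: <v, e_1> = 4/sqrt(2), <v, e_2> = -7/sqrt(4), <v, e_3> = 4/sqrt(6).
Square and sum: Σ |<v, e_j>|^2 = 275/12.
Compute ||v||^2 = v·v = 23.
Deficit = 23 − 275/12 = 1/12 ≥ 0, confirming Bessel's inequality. (The deficit equals ||v − Σ <v,e_j> e_j||^2, the squared distance from v to span{e_j}.)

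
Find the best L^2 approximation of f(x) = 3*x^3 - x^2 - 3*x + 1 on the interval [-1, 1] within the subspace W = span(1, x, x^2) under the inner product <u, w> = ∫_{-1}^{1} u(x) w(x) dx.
g(x) = -x^2 - 6*x/5 + 1

The best approximation g ∈ W is the orthogonal projection of f onto W. Writing g = a_0 + a_1 x + a_2 x^2, the coefficients solve the normal equations G · a = b where
  G_{ij} = <φ_i, φ_j> and b_i = <f, φ_i>, with φ_0 = 1, φ_1 = x, φ_2 = x^2.
G =
  [2, 0, 2/3]
  [0, 2/3, 0]
  [2/3, 0, 2/5],
b = (4/3, -4/5, 4/15).
Solving gives a_0 = 1, a_1 = -6/5, a_2 = -1, so
  g(x) = -x^2 - 6*x/5 + 1.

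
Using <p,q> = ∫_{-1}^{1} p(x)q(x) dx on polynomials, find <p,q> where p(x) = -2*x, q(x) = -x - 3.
<p,q> = 4/3

Expand the product: p(x)·q(x) = 2*x^2 + 6*x.
∫_{-1}^{1} of each monomial x^k gives [2/(k+1) if k even, 0 if k odd]. Integrating term-by-term (or equivalently evaluating the antiderivative F(x) = 2*x^3/3 + 3*x^2 at the endpoints):
  F(1) − F(−1) = 11/3 − (7/3) = 4/3.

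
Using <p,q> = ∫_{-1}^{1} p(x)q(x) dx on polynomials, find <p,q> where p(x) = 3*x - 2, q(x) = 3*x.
<p,q> = 6

Expand the product: p(x)·q(x) = 9*x^2 - 6*x.
∫_{-1}^{1} of each monomial x^k gives [2/(k+1) if k even, 0 if k odd]. Integrating term-by-term (or equivalently evaluating the antiderivative F(x) = 3*x^3 - 3*x^2 at the endpoints):
  F(1) − F(−1) = 0 − (-6) = 6.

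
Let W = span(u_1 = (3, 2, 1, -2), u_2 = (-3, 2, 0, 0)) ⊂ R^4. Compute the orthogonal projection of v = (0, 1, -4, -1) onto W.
proj_W(v) = (-78/209, 92/209, 10/209, -20/209)

Set up U = [u_1 | ... | u_2] ∈ R^(4×2). The projector onto W = col(U) is P = U (U^T U)^(-1) U^T.
Compute U^T U =
  [18, -5]
  [-5, 13],
and U^T v = (0, 2).
Solve U^T U · c = U^T v for the coefficients: c = (10/209, 36/209). The projection is proj_W(v) = U c.
Check: (v - proj_W(v)) · u_1 = 0  (should be 0).
Check: (v - proj_W(v)) · u_2 = 0  (should be 0).
Result: proj_W(v) = (-78/209, 92/209, 10/209, -20/209).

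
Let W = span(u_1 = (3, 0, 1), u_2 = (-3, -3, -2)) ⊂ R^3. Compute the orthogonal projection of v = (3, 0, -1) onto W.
proj_W(v) = (27/11, -6/11, 7/11)

Set up U = [u_1 | ... | u_2] ∈ R^(3×2). The projector onto W = col(U) is P = U (U^T U)^(-1) U^T.
Compute U^T U =
  [10, -11]
  [-11, 22],
and U^T v = (8, -7).
Solve U^T U · c = U^T v for the coefficients: c = (1, 2/11). The projection is proj_W(v) = U c.
Check: (v - proj_W(v)) · u_1 = 0  (should be 0).
Check: (v - proj_W(v)) · u_2 = 0  (should be 0).
Result: proj_W(v) = (27/11, -6/11, 7/11).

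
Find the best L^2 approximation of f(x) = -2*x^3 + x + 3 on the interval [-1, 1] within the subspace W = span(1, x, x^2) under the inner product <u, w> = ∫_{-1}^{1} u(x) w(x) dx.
g(x) = 3 - x/5

The best approximation g ∈ W is the orthogonal projection of f onto W. Writing g = a_0 + a_1 x + a_2 x^2, the coefficients solve the normal equations G · a = b where
  G_{ij} = <φ_i, φ_j> and b_i = <f, φ_i>, with φ_0 = 1, φ_1 = x, φ_2 = x^2.
G =
  [2, 0, 2/3]
  [0, 2/3, 0]
  [2/3, 0, 2/5],
b = (6, -2/15, 2).
Solving gives a_0 = 3, a_1 = -1/5, a_2 = 0, so
  g(x) = 3 - x/5.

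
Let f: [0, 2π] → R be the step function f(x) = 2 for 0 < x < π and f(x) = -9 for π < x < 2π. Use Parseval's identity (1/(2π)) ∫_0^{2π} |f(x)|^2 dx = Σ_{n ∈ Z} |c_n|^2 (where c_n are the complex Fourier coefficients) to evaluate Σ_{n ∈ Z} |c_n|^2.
Σ |c_n|^2 = 85/2

Parseval equates the L^2 energy of f (normalised by 1/(2π)) with the ℓ^2 sum of its Fourier coefficients: (1/(2π)) ∫_0^{2π} |f|^2 = Σ |c_n|^2.
Compute the left side: (1/(2π)) [∫_0^π 2^2 dx + ∫_π^{2π} (-9)^2 dx] = (1/(2π)) · (4π + 81π) = (4 + 81)/2 = 85/2.
So Σ_{n ∈ Z} |c_n|^2 = 85/2.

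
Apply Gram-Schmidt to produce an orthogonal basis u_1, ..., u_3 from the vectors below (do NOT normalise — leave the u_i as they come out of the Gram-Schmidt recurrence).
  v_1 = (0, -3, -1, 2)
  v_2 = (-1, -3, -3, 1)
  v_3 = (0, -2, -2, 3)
Orthogonal basis:
  u_1 = (0, -3, -1, 2)
  u_2 = (-1, 0, -2, -1)
  u_3 = (1/6, 1, -2/3, 7/6)

Apply the Gram-Schmidt recurrence
  u_1 = v_1
  u_i = v_i − Σ_{j<i} ((v_i · u_j) / (u_j · u_j)) · u_j.

Step by step this gives:
  u_1 = (0, -3, -1, 2)
  u_2 = (-1, 0, -2, -1)
  u_3 = (1/6, 1, -2/3, 7/6)

Orthogonality check:
  u_2 · u_1 = 0 (should be 0)
  u_3 · u_1 = 0 (should be 0)
  u_3 · u_2 = 0 (should be 0)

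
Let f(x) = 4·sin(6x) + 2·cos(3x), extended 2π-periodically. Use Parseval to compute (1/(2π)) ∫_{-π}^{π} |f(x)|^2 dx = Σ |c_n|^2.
Σ |c_n|^2 = 10

Expand |f|^2 and use orthogonality of {sin(nx), cos(mx)} on [-π, π]:
  ∫_{-π}^{π} sin(nx)^2 dx = π, ∫ cos(mx)^2 dx = π, and cross terms integrate to 0.
So ∫_{-π}^{π} f(x)^2 dx = 4^2 · π + 2^2 · π = (16 + 4)π.
Divide by 2π: (16 + 4)/2 = 10.
By Parseval, this equals Σ |c_n|^2.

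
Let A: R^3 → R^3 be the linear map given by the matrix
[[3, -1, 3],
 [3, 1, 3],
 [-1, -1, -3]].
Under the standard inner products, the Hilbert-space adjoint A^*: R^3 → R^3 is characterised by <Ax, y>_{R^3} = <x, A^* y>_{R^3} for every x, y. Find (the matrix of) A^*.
A^* = A^T =
[[3, 3, -1],
 [-1, 1, -1],
 [3, 3, -3]]

For real matrices with standard dot products, the defining identity <Ax, y> = <x, A^* y> gives (Ax)^T y = x^T (A^*) y, i.e. x^T A^T y = x^T (A^*) y. Since this holds for all x, y, we must have A^* = A^T. Therefore
A^* =
[[3, 3, -1],
 [-1, 1, -1],
 [3, 3, -3]].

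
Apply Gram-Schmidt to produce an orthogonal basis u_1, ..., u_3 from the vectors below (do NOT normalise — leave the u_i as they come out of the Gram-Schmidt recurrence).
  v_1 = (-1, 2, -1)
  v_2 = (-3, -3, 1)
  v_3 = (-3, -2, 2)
Orthogonal basis:
  u_1 = (-1, 2, -1)
  u_2 = (-11/3, -5/3, 1/3)
  u_3 = (-13/98, 26/49, 117/98)

Apply the Gram-Schmidt recurrence
  u_1 = v_1
  u_i = v_i − Σ_{j<i} ((v_i · u_j) / (u_j · u_j)) · u_j.

Step by step this gives:
  u_1 = (-1, 2, -1)
  u_2 = (-11/3, -5/3, 1/3)
  u_3 = (-13/98, 26/49, 117/98)

Orthogonality check:
  u_2 · u_1 = 0 (should be 0)
  u_3 · u_1 = 0 (should be 0)
  u_3 · u_2 = 0 (should be 0)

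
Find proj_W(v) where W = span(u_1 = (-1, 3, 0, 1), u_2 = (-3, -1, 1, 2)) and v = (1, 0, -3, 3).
proj_W(v) = (-18/161, 94/161, -4/161, 22/161)

Set up U = [u_1 | ... | u_2] ∈ R^(4×2). The projector onto W = col(U) is P = U (U^T U)^(-1) U^T.
Compute U^T U =
  [11, 2]
  [2, 15],
and U^T v = (2, 0).
Solve U^T U · c = U^T v for the coefficients: c = (30/161, -4/161). The projection is proj_W(v) = U c.
Check: (v - proj_W(v)) · u_1 = 0  (should be 0).
Check: (v - proj_W(v)) · u_2 = 0  (should be 0).
Result: proj_W(v) = (-18/161, 94/161, -4/161, 22/161).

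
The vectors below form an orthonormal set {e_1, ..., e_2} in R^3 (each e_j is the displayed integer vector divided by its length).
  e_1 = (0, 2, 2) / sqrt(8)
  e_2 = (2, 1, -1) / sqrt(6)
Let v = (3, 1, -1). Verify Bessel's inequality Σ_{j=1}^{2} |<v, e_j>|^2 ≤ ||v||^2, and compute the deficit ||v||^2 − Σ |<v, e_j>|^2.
Σ |<v, e_j>|^2 = 32/3; ||v||^2 = 11; deficit = 1/3

Write each e_j = u_j / sqrt(<u_j, u_j>) where u_j is the displayed integer vector. Then <v, e_j> = <v, u_j> / sqrt(<u_j, u_j>), so |<v, e_j>|^2 = <v, u_j>^2 / <u_j, u_j>.
Coefficients: <v, e_1> = 0/sqrt(8), <v, e_2> = 8/sqrt(6).
Square and sum: Σ |<v, e_j>|^2 = 32/3.
Compute ||v||^2 = v·v = 11.
Deficit = 11 − 32/3 = 1/3 ≥ 0, confirming Bessel's inequality. (The deficit equals ||v − Σ <v,e_j> e_j||^2, the squared distance from v to span{e_j}.)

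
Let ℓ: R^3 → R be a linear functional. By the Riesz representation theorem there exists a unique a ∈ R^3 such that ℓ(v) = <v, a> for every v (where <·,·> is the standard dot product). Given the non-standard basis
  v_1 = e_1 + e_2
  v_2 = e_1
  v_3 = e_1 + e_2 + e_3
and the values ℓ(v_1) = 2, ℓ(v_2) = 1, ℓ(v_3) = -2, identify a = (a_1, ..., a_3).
a = (1, 1, -4)

Write a = (a_1, ..., a_3) in the standard basis. For each basis vector v_i, ℓ(v_i) = <v_i, a> is a linear equation in the a_j's. Collect the n equations into a matrix system V a = ℓ, where row i of V is v_i (expressed in the standard basis). Since V is invertible (lower-triangular with 1s on the diagonal, up to permutation), solve by back-substitution:
  V =
[[1, 1, 0],
 [1, 0, 0],
 [1, 1, 1]]
  V a = (2, 1, -2)
Solving gives a = (1, 1, -4).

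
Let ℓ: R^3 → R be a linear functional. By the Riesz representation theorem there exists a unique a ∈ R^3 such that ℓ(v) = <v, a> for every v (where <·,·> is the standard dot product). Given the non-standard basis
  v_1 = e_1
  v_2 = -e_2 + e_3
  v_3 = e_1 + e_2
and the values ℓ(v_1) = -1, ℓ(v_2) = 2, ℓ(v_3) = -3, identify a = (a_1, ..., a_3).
a = (-1, -2, 0)

Write a = (a_1, ..., a_3) in the standard basis. For each basis vector v_i, ℓ(v_i) = <v_i, a> is a linear equation in the a_j's. Collect the n equations into a matrix system V a = ℓ, where row i of V is v_i (expressed in the standard basis). Since V is invertible (lower-triangular with 1s on the diagonal, up to permutation), solve by back-substitution:
  V =
[[1, 0, 0],
 [0, -1, 1],
 [1, 1, 0]]
  V a = (-1, 2, -3)
Solving gives a = (-1, -2, 0).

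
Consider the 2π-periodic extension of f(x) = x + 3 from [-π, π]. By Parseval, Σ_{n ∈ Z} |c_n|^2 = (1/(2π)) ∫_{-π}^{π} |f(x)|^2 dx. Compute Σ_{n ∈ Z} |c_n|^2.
Σ |c_n|^2 = π^2/3 + 9

Expand and integrate term by term over [-π, π]:
  ∫ (x)^2 dx = 1·(2π^3/3); ∫ 2·1·(3)·x dx = 0 (odd integrand); ∫ 3^2 dx = 9·2π.
So (1/(2π)) ∫_{-π}^{π} (x + 3)^2 dx = 1π^2/3 + 9 = π^2/3 + 9.
Parseval ⇒ Σ |c_n|^2 = π^2/3 + 9.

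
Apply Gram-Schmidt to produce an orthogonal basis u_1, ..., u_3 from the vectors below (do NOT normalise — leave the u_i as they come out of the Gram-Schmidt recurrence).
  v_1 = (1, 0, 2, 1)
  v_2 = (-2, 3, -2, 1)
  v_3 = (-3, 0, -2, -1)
Orthogonal basis:
  u_1 = (1, 0, 2, 1)
  u_2 = (-7/6, 3, -1/3, 11/6)
  u_3 = (-122/83, -42/83, 60/83, 2/83)

Apply the Gram-Schmidt recurrence
  u_1 = v_1
  u_i = v_i − Σ_{j<i} ((v_i · u_j) / (u_j · u_j)) · u_j.

Step by step this gives:
  u_1 = (1, 0, 2, 1)
  u_2 = (-7/6, 3, -1/3, 11/6)
  u_3 = (-122/83, -42/83, 60/83, 2/83)

Orthogonality check:
  u_2 · u_1 = 0 (should be 0)
  u_3 · u_1 = 0 (should be 0)
  u_3 · u_2 = 0 (should be 0)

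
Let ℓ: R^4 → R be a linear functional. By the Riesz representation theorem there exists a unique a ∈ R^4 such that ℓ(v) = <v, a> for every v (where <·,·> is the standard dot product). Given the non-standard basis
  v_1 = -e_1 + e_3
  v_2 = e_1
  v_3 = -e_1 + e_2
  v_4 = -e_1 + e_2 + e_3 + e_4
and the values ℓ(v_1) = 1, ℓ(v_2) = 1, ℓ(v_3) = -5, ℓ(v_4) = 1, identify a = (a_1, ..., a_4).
a = (1, -4, 2, 4)

Write a = (a_1, ..., a_4) in the standard basis. For each basis vector v_i, ℓ(v_i) = <v_i, a> is a linear equation in the a_j's. Collect the n equations into a matrix system V a = ℓ, where row i of V is v_i (expressed in the standard basis). Since V is invertible (lower-triangular with 1s on the diagonal, up to permutation), solve by back-substitution:
  V =
[[-1, 0, 1, 0],
 [1, 0, 0, 0],
 [-1, 1, 0, 0],
 [-1, 1, 1, 1]]
  V a = (1, 1, -5, 1)
Solving gives a = (1, -4, 2, 4).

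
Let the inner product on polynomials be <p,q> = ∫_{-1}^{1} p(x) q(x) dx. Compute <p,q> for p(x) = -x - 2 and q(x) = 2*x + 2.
<p,q> = -28/3

Expand the product: p(x)·q(x) = -2*x^2 - 6*x - 4.
∫_{-1}^{1} of each monomial x^k gives [2/(k+1) if k even, 0 if k odd]. Integrating term-by-term (or equivalently evaluating the antiderivative F(x) = -2*x^3/3 - 3*x^2 - 4*x at the endpoints):
  F(1) − F(−1) = -23/3 − (5/3) = -28/3.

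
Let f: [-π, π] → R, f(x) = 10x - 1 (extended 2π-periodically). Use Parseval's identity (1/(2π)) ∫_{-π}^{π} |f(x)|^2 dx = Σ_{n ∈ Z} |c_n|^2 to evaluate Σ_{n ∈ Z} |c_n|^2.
Σ |c_n|^2 = 100π^2/3 + 1

Expand and integrate term by term over [-π, π]:
  ∫ (10x)^2 dx = 100·(2π^3/3); ∫ 2·10·(-1)·x dx = 0 (odd integrand); ∫ (-1)^2 dx = 1·2π.
So (1/(2π)) ∫_{-π}^{π} (10x - 1)^2 dx = 100π^2/3 + 1 = 100π^2/3 + 1.
Parseval ⇒ Σ |c_n|^2 = 100π^2/3 + 1.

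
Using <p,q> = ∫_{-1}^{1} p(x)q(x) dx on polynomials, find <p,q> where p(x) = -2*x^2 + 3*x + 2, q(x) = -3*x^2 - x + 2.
<p,q> = 26/15

Expand the product: p(x)·q(x) = 6*x^4 - 7*x^3 - 13*x^2 + 4*x + 4.
∫_{-1}^{1} of each monomial x^k gives [2/(k+1) if k even, 0 if k odd]. Integrating term-by-term (or equivalently evaluating the antiderivative F(x) = 6*x^5/5 - 7*x^4/4 - 13*x^3/3 + 2*x^2 + 4*x at the endpoints):
  F(1) − F(−1) = 67/60 − (-37/60) = 26/15.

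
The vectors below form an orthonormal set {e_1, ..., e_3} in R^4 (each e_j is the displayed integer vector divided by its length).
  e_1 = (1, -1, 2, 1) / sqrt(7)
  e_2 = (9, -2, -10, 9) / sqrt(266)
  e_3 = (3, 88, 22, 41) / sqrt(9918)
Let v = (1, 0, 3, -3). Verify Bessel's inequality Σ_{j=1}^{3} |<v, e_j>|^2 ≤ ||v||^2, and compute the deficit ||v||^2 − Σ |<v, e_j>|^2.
Σ |<v, e_j>|^2 = 326/29; ||v||^2 = 19; deficit = 225/29

Write each e_j = u_j / sqrt(<u_j, u_j>) where u_j is the displayed integer vector. Then <v, e_j> = <v, u_j> / sqrt(<u_j, u_j>), so |<v, e_j>|^2 = <v, u_j>^2 / <u_j, u_j>.
Coefficients: <v, e_1> = 4/sqrt(7), <v, e_2> = -48/sqrt(266), <v, e_3> = -54/sqrt(9918).
Square and sum: Σ |<v, e_j>|^2 = 326/29.
Compute ||v||^2 = v·v = 19.
Deficit = 19 − 326/29 = 225/29 ≥ 0, confirming Bessel's inequality. (The deficit equals ||v − Σ <v,e_j> e_j||^2, the squared distance from v to span{e_j}.)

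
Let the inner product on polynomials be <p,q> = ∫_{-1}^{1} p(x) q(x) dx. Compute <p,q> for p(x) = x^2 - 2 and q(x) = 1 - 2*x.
<p,q> = -10/3

Expand the product: p(x)·q(x) = -2*x^3 + x^2 + 4*x - 2.
∫_{-1}^{1} of each monomial x^k gives [2/(k+1) if k even, 0 if k odd]. Integrating term-by-term (or equivalently evaluating the antiderivative F(x) = -x^4/2 + x^3/3 + 2*x^2 - 2*x at the endpoints):
  F(1) − F(−1) = -1/6 − (19/6) = -10/3.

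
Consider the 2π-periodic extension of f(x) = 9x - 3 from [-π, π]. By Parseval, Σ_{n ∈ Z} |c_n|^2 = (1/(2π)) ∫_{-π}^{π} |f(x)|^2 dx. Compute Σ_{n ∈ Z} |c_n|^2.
Σ |c_n|^2 = 27π^2 + 9

Expand and integrate term by term over [-π, π]:
  ∫ (9x)^2 dx = 81·(2π^3/3); ∫ 2·9·(-3)·x dx = 0 (odd integrand); ∫ (-3)^2 dx = 9·2π.
So (1/(2π)) ∫_{-π}^{π} (9x - 3)^2 dx = 81π^2/3 + 9 = 27π^2 + 9.
Parseval ⇒ Σ |c_n|^2 = 27π^2 + 9.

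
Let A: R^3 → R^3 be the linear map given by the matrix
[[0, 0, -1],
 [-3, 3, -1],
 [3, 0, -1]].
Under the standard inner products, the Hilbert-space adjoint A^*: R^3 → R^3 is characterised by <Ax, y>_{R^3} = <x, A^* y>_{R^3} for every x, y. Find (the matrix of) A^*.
A^* = A^T =
[[0, -3, 3],
 [0, 3, 0],
 [-1, -1, -1]]

For real matrices with standard dot products, the defining identity <Ax, y> = <x, A^* y> gives (Ax)^T y = x^T (A^*) y, i.e. x^T A^T y = x^T (A^*) y. Since this holds for all x, y, we must have A^* = A^T. Therefore
A^* =
[[0, -3, 3],
 [0, 3, 0],
 [-1, -1, -1]].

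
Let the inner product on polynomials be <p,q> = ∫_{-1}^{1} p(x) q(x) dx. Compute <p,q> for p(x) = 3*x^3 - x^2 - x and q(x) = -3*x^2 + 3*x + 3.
<p,q> = 4/5

Expand the product: p(x)·q(x) = -9*x^5 + 12*x^4 + 9*x^3 - 6*x^2 - 3*x.
∫_{-1}^{1} of each monomial x^k gives [2/(k+1) if k even, 0 if k odd]. Integrating term-by-term (or equivalently evaluating the antiderivative F(x) = -3*x^6/2 + 12*x^5/5 + 9*x^4/4 - 2*x^3 - 3*x^2/2 at the endpoints):
  F(1) − F(−1) = -7/20 − (-23/20) = 4/5.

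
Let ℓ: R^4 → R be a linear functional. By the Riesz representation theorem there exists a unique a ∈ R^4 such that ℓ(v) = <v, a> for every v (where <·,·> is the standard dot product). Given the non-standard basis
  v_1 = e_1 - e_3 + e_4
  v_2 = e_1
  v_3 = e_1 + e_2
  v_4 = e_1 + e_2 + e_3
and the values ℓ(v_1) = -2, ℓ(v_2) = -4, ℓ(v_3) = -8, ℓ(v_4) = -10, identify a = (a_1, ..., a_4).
a = (-4, -4, -2, 0)

Write a = (a_1, ..., a_4) in the standard basis. For each basis vector v_i, ℓ(v_i) = <v_i, a> is a linear equation in the a_j's. Collect the n equations into a matrix system V a = ℓ, where row i of V is v_i (expressed in the standard basis). Since V is invertible (lower-triangular with 1s on the diagonal, up to permutation), solve by back-substitution:
  V =
[[1, 0, -1, 1],
 [1, 0, 0, 0],
 [1, 1, 0, 0],
 [1, 1, 1, 0]]
  V a = (-2, -4, -8, -10)
Solving gives a = (-4, -4, -2, 0).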